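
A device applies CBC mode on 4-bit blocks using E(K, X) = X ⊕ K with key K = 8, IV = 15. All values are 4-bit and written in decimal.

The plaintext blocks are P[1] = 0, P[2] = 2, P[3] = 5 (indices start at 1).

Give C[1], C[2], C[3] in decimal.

C[1] = 7, C[2] = 13, C[3] = 0

CBC encryption: C_i = E(K, P_i ⊕ C_{i−1}), with C_{0} = IV.
C[1]: P[1] ⊕ 15 = 15; E(K, 15) = 7.
C[2]: P[2] ⊕ 7 = 5; E(K, 5) = 13.
C[3]: P[3] ⊕ 13 = 8; E(K, 8) = 0.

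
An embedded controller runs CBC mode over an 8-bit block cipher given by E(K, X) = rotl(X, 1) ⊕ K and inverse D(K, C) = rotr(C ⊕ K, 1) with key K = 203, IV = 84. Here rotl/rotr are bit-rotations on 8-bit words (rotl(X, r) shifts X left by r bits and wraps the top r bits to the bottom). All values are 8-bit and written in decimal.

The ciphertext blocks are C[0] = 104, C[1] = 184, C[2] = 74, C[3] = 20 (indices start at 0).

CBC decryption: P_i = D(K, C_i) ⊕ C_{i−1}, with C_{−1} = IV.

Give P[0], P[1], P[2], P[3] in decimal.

P[0] = 133, P[1] = 209, P[2] = 120, P[3] = 165

P[0]: D(K, 104) = 209; 209 ⊕ 84 = 133.
P[1]: D(K, 184) = 185; 185 ⊕ 104 = 209.
P[2]: D(K, 74) = 192; 192 ⊕ 184 = 120.
P[3]: D(K, 20) = 239; 239 ⊕ 74 = 165.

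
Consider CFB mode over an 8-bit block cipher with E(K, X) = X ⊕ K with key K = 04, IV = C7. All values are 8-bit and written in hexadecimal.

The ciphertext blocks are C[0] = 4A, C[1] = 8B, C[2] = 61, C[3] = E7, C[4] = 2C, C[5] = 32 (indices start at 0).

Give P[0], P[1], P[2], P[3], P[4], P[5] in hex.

P[0] = 89, P[1] = C5, P[2] = EE, P[3] = 82, P[4] = CF, P[5] = 1A

CFB decryption: P_i = C_i ⊕ E(K, C_{i−1}), with C_{−1} = IV.
P[0]: E(K, C7) = C3; 4A ⊕ C3 = 89.
P[1]: E(K, 4A) = 4E; 8B ⊕ 4E = C5.
P[2]: E(K, 8B) = 8F; 61 ⊕ 8F = EE.
P[3]: E(K, 61) = 65; E7 ⊕ 65 = 82.
P[4]: E(K, E7) = E3; 2C ⊕ E3 = CF.
P[5]: E(K, 2C) = 28; 32 ⊕ 28 = 1A.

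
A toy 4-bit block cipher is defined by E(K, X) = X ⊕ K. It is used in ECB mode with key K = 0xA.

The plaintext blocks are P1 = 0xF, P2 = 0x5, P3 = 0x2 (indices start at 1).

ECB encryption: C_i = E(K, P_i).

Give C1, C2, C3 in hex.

C1 = 0x5, C2 = 0xF, C3 = 0x8

C1: E(K, 0xF) = 0x5.
C2: E(K, 0x5) = 0xF.
C3: E(K, 0x2) = 0x8.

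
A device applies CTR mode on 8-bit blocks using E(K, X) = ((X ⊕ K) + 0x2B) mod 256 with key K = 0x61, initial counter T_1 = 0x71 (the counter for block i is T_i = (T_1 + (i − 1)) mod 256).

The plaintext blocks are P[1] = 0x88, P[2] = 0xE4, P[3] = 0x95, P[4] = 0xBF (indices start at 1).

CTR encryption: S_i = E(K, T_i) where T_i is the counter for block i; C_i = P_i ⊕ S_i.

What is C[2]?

C[1]: T = 0x71, S = E(K, T) = 0x3B; 0x88 ⊕ 0x3B = 0xB3.
C[2]: T = 0x72, S = E(K, T) = 0x3E; 0xE4 ⊕ 0x3E = 0xDA.

C[2] = 0xDA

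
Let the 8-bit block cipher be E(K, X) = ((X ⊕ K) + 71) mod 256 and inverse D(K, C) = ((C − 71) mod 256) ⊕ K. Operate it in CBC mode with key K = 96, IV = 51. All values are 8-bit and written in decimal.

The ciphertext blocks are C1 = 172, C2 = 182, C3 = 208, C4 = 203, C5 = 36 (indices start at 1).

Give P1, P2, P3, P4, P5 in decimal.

CBC decryption: P_i = D(K, C_i) ⊕ C_{i−1}, with C_{0} = IV.
P1: D(K, 172) = 5; 5 ⊕ 51 = 54.
P2: D(K, 182) = 15; 15 ⊕ 172 = 163.
P3: D(K, 208) = 233; 233 ⊕ 182 = 95.
P4: D(K, 203) = 228; 228 ⊕ 208 = 52.
P5: D(K, 36) = 189; 189 ⊕ 203 = 118.

P1 = 54, P2 = 163, P3 = 95, P4 = 52, P5 = 118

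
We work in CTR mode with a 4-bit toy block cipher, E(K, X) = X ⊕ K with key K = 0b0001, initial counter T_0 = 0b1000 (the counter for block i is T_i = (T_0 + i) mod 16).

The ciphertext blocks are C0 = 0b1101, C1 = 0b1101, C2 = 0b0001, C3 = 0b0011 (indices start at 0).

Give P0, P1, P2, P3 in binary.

P0 = 0b0100, P1 = 0b0101, P2 = 0b1010, P3 = 0b1001

CTR decryption: S_i = E(K, T_i) where T_i is the counter for block i; P_i = C_i ⊕ S_i.
P0: T = 0b1000, S = E(K, T) = 0b1001; 0b1101 ⊕ 0b1001 = 0b0100.
P1: T = 0b1001, S = E(K, T) = 0b1000; 0b1101 ⊕ 0b1000 = 0b0101.
P2: T = 0b1010, S = E(K, T) = 0b1011; 0b0001 ⊕ 0b1011 = 0b1010.
P3: T = 0b1011, S = E(K, T) = 0b1010; 0b0011 ⊕ 0b1010 = 0b1001.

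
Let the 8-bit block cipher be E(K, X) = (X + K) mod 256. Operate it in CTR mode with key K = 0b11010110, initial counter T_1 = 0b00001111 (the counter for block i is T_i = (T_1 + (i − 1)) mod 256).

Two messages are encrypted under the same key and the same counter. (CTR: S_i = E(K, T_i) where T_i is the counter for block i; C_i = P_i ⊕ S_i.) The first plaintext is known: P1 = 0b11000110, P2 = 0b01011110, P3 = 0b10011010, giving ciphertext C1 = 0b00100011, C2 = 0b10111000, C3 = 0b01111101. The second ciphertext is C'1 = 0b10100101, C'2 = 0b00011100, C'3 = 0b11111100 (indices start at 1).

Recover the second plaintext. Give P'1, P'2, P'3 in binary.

P'1 = 0b01000000, P'2 = 0b11111010, P'3 = 0b00011011

In CTR with a reused counter, both messages share the same keystream S_i, so C_i ⊕ C'_i = P_i ⊕ P'_i and thus P'_i = P_i ⊕ C_i ⊕ C'_i.
P'1: 0b11000110 ⊕ 0b00100011 ⊕ 0b10100101 = 0b01000000.
P'2: 0b01011110 ⊕ 0b10111000 ⊕ 0b00011100 = 0b11111010.
P'3: 0b10011010 ⊕ 0b01111101 ⊕ 0b11111100 = 0b00011011.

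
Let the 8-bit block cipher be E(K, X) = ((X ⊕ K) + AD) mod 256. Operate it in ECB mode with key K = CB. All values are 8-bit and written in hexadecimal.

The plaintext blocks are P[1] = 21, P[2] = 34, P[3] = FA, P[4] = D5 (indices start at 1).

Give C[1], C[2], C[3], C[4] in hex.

ECB encryption: C_i = E(K, P_i).
C[1]: E(K, 21) = 97.
C[2]: E(K, 34) = AC.
C[3]: E(K, FA) = DE.
C[4]: E(K, D5) = CB.

C[1] = 97, C[2] = AC, C[3] = DE, C[4] = CB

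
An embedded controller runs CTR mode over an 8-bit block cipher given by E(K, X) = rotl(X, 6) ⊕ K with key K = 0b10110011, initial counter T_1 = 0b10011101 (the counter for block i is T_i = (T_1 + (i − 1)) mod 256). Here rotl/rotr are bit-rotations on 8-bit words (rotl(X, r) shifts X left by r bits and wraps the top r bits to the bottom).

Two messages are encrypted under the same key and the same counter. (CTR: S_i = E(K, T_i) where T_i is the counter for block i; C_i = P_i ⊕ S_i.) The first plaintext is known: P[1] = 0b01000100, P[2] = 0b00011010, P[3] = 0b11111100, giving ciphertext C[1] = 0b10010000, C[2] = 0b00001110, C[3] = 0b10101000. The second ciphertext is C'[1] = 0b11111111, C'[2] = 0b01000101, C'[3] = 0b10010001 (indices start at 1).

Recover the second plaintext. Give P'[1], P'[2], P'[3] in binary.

In CTR with a reused counter, both messages share the same keystream S_i, so C_i ⊕ C'_i = P_i ⊕ P'_i and thus P'_i = P_i ⊕ C_i ⊕ C'_i.
P'[1]: 0b01000100 ⊕ 0b10010000 ⊕ 0b11111111 = 0b00101011.
P'[2]: 0b00011010 ⊕ 0b00001110 ⊕ 0b01000101 = 0b01010001.
P'[3]: 0b11111100 ⊕ 0b10101000 ⊕ 0b10010001 = 0b11000101.

P'[1] = 0b00101011, P'[2] = 0b01010001, P'[3] = 0b11000101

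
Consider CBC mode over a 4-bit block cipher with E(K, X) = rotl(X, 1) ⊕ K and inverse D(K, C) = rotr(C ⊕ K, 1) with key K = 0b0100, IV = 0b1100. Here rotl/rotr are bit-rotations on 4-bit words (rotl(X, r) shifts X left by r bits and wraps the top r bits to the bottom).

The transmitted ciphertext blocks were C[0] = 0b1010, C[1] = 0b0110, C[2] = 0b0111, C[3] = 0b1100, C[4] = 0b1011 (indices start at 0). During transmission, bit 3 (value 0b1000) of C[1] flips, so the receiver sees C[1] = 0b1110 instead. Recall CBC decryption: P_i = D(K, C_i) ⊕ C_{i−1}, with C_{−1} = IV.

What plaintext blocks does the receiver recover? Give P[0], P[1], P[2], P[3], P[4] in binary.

P[0] = 0b1011, P[1] = 0b1111, P[2] = 0b0111, P[3] = 0b0011, P[4] = 0b0011

Only C[1] changed, to 0b1110. In CBC, a change in C_i garbles P_i and flips the same bit in P_{i+1}. Decrypting the received ciphertext:
P[0]: D(K, 0b1010) = 0b0111; 0b0111 ⊕ 0b1100 = 0b1011.
P[1]: D(K, 0b1110) = 0b0101; 0b0101 ⊕ 0b1010 = 0b1111.
P[2]: D(K, 0b0111) = 0b1001; 0b1001 ⊕ 0b1110 = 0b0111.
P[3]: D(K, 0b1100) = 0b0100; 0b0100 ⊕ 0b0111 = 0b0011.
P[4]: D(K, 0b1011) = 0b1111; 0b1111 ⊕ 0b1100 = 0b0011.
Blocks that differ from the original plaintext: P[1], P[2].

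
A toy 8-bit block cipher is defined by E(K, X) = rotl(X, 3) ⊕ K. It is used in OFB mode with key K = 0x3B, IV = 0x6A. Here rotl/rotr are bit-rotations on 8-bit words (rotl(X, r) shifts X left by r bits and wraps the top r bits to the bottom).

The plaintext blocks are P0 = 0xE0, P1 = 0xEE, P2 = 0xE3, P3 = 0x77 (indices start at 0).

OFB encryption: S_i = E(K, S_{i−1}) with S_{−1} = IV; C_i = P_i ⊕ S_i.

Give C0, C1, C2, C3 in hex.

C0: S = E(K, 0x6A) = 0x68; 0xE0 ⊕ 0x68 = 0x88.
C1: S = E(K, 0x68) = 0x78; 0xEE ⊕ 0x78 = 0x96.
C2: S = E(K, 0x78) = 0xF8; 0xE3 ⊕ 0xF8 = 0x1B.
C3: S = E(K, 0xF8) = 0xFC; 0x77 ⊕ 0xFC = 0x8B.

C0 = 0x88, C1 = 0x96, C2 = 0x1B, C3 = 0x8B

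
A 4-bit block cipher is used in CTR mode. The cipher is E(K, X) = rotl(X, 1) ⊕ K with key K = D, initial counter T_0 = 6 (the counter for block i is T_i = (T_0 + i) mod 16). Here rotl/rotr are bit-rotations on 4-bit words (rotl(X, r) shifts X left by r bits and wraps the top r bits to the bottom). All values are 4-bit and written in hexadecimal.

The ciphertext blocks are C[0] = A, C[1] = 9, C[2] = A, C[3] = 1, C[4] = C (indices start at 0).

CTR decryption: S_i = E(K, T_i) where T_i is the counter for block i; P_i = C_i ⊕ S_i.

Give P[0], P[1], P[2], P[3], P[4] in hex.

P[0] = B, P[1] = A, P[2] = 6, P[3] = F, P[4] = 4

P[0]: T = 6, S = E(K, T) = 1; A ⊕ 1 = B.
P[1]: T = 7, S = E(K, T) = 3; 9 ⊕ 3 = A.
P[2]: T = 8, S = E(K, T) = C; A ⊕ C = 6.
P[3]: T = 9, S = E(K, T) = E; 1 ⊕ E = F.
P[4]: T = A, S = E(K, T) = 8; C ⊕ 8 = 4.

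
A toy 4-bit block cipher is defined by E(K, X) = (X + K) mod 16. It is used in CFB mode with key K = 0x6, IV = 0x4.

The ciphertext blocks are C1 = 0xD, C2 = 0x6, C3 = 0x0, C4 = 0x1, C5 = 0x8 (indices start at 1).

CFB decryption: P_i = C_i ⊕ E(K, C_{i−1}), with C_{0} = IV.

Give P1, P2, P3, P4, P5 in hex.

P1 = 0x7, P2 = 0x5, P3 = 0xC, P4 = 0x7, P5 = 0xF

P1: E(K, 0x4) = 0xA; 0xD ⊕ 0xA = 0x7.
P2: E(K, 0xD) = 0x3; 0x6 ⊕ 0x3 = 0x5.
P3: E(K, 0x6) = 0xC; 0x0 ⊕ 0xC = 0xC.
P4: E(K, 0x0) = 0x6; 0x1 ⊕ 0x6 = 0x7.
P5: E(K, 0x1) = 0x7; 0x8 ⊕ 0x7 = 0xF.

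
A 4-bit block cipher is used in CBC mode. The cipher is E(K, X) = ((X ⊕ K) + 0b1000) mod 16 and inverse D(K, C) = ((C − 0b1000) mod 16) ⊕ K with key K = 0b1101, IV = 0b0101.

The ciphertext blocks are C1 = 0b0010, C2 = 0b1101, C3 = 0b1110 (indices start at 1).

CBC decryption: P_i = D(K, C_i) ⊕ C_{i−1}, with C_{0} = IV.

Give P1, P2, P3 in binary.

P1: D(K, 0b0010) = 0b0111; 0b0111 ⊕ 0b0101 = 0b0010.
P2: D(K, 0b1101) = 0b1000; 0b1000 ⊕ 0b0010 = 0b1010.
P3: D(K, 0b1110) = 0b1011; 0b1011 ⊕ 0b1101 = 0b0110.

P1 = 0b0010, P2 = 0b1010, P3 = 0b0110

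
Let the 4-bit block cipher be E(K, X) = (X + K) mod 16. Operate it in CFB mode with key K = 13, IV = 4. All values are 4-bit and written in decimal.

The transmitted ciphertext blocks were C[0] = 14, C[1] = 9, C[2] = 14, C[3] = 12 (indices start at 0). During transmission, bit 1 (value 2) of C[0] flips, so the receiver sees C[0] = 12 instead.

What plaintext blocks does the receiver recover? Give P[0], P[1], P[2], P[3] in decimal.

P[0] = 13, P[1] = 0, P[2] = 8, P[3] = 7

CFB decryption: P_i = C_i ⊕ E(K, C_{i−1}), with C_{−1} = IV.
Only C[0] changed, to 12. In CFB, a change in C_i flips the same bit in P_i and garbles P_{i+1}. Decrypting the received ciphertext:
P[0]: E(K, 4) = 1; 12 ⊕ 1 = 13.
P[1]: E(K, 12) = 9; 9 ⊕ 9 = 0.
P[2]: E(K, 9) = 6; 14 ⊕ 6 = 8.
P[3]: E(K, 14) = 11; 12 ⊕ 11 = 7.
Blocks that differ from the original plaintext: P[0], P[1].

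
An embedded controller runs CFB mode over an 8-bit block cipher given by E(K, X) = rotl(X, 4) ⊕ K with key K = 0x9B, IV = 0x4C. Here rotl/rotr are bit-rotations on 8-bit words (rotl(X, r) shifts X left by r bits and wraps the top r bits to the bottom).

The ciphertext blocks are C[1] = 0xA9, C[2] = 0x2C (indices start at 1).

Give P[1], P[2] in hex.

P[1] = 0xF6, P[2] = 0x2D

CFB decryption: P_i = C_i ⊕ E(K, C_{i−1}), with C_{0} = IV.
P[1]: E(K, 0x4C) = 0x5F; 0xA9 ⊕ 0x5F = 0xF6.
P[2]: E(K, 0xA9) = 0x01; 0x2C ⊕ 0x01 = 0x2D.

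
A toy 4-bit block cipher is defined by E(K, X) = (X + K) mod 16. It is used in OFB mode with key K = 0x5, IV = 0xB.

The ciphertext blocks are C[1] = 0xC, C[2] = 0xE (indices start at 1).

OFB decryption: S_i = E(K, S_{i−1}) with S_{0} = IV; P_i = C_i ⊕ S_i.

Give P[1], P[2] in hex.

P[1]: S = E(K, 0xB) = 0x0; 0xC ⊕ 0x0 = 0xC.
P[2]: S = E(K, 0x0) = 0x5; 0xE ⊕ 0x5 = 0xB.

P[1] = 0xC, P[2] = 0xB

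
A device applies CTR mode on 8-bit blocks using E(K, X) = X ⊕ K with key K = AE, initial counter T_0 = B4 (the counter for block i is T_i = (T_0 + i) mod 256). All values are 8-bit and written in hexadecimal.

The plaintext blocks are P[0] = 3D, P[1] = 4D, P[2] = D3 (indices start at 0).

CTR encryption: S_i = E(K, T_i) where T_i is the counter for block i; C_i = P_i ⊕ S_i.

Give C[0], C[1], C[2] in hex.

C[0]: T = B4, S = E(K, T) = 1A; 3D ⊕ 1A = 27.
C[1]: T = B5, S = E(K, T) = 1B; 4D ⊕ 1B = 56.
C[2]: T = B6, S = E(K, T) = 18; D3 ⊕ 18 = CB.

C[0] = 27, C[1] = 56, C[2] = CB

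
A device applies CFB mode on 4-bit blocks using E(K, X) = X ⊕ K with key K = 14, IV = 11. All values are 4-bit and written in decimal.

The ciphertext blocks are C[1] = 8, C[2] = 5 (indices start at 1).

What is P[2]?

P[2] = 3

CFB decryption: P_i = C_i ⊕ E(K, C_{i−1}), with C_{0} = IV.
P[2]: E(K, 8) = 6; 5 ⊕ 6 = 3.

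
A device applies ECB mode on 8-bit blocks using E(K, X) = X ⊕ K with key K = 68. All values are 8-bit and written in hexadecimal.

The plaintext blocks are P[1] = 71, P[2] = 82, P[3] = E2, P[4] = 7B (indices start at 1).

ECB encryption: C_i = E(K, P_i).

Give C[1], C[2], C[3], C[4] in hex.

C[1] = 19, C[2] = EA, C[3] = 8A, C[4] = 13

C[1]: E(K, 71) = 19.
C[2]: E(K, 82) = EA.
C[3]: E(K, E2) = 8A.
C[4]: E(K, 7B) = 13.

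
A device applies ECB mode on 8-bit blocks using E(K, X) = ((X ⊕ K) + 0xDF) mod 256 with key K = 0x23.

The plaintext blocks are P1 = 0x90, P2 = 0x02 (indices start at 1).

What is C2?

C2 = 0x00

ECB encryption: C_i = E(K, P_i).
C2: E(K, 0x02) = 0x00.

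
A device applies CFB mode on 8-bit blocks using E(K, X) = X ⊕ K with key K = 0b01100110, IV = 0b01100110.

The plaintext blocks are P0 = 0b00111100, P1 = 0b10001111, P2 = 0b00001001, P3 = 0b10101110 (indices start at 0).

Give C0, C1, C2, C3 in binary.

CFB encryption: C_i = P_i ⊕ E(K, C_{i−1}), with C_{−1} = IV.
C0: E(K, 0b01100110) = 0b00000000; 0b00111100 ⊕ 0b00000000 = 0b00111100.
C1: E(K, 0b00111100) = 0b01011010; 0b10001111 ⊕ 0b01011010 = 0b11010101.
C2: E(K, 0b11010101) = 0b10110011; 0b00001001 ⊕ 0b10110011 = 0b10111010.
C3: E(K, 0b10111010) = 0b11011100; 0b10101110 ⊕ 0b11011100 = 0b01110010.

C0 = 0b00111100, C1 = 0b11010101, C2 = 0b10111010, C3 = 0b01110010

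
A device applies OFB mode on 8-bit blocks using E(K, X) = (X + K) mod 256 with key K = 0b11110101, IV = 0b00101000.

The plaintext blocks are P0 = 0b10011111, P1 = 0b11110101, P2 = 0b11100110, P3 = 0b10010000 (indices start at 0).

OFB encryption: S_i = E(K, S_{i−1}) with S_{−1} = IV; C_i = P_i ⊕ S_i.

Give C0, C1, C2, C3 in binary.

C0: S = E(K, 0b00101000) = 0b00011101; 0b10011111 ⊕ 0b00011101 = 0b10000010.
C1: S = E(K, 0b00011101) = 0b00010010; 0b11110101 ⊕ 0b00010010 = 0b11100111.
C2: S = E(K, 0b00010010) = 0b00000111; 0b11100110 ⊕ 0b00000111 = 0b11100001.
C3: S = E(K, 0b00000111) = 0b11111100; 0b10010000 ⊕ 0b11111100 = 0b01101100.

C0 = 0b10000010, C1 = 0b11100111, C2 = 0b11100001, C3 = 0b01101100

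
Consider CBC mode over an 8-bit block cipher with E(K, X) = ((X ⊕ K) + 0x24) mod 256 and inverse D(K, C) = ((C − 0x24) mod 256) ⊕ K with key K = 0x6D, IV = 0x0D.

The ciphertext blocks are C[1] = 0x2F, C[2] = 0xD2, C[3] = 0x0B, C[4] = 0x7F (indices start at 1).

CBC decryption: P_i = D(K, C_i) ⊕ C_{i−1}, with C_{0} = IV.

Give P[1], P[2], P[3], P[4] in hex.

P[1] = 0x6B, P[2] = 0xEC, P[3] = 0x58, P[4] = 0x3D

P[1]: D(K, 0x2F) = 0x66; 0x66 ⊕ 0x0D = 0x6B.
P[2]: D(K, 0xD2) = 0xC3; 0xC3 ⊕ 0x2F = 0xEC.
P[3]: D(K, 0x0B) = 0x8A; 0x8A ⊕ 0xD2 = 0x58.
P[4]: D(K, 0x7F) = 0x36; 0x36 ⊕ 0x0B = 0x3D.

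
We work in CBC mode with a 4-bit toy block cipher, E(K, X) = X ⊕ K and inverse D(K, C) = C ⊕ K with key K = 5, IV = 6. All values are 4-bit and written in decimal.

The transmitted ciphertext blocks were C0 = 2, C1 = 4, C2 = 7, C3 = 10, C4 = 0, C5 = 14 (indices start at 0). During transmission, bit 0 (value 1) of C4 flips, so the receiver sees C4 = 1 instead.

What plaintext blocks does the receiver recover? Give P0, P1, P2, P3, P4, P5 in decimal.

CBC decryption: P_i = D(K, C_i) ⊕ C_{i−1}, with C_{−1} = IV.
Only C4 changed, to 1. In CBC, a change in C_i garbles P_i and flips the same bit in P_{i+1}. Decrypting the received ciphertext:
P0: D(K, 2) = 7; 7 ⊕ 6 = 1.
P1: D(K, 4) = 1; 1 ⊕ 2 = 3.
P2: D(K, 7) = 2; 2 ⊕ 4 = 6.
P3: D(K, 10) = 15; 15 ⊕ 7 = 8.
P4: D(K, 1) = 4; 4 ⊕ 10 = 14.
P5: D(K, 14) = 11; 11 ⊕ 1 = 10.
Blocks that differ from the original plaintext: P4, P5.

P0 = 1, P1 = 3, P2 = 6, P3 = 8, P4 = 14, P5 = 10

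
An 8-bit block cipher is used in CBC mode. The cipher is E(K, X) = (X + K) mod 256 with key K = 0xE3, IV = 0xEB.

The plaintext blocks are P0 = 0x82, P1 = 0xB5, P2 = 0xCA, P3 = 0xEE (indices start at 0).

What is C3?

C3 = 0xFA

CBC encryption: C_i = E(K, P_i ⊕ C_{i−1}), with C_{−1} = IV.
C0: P0 ⊕ 0xEB = 0x69; E(K, 0x69) = 0x4C.
C1: P1 ⊕ 0x4C = 0xF9; E(K, 0xF9) = 0xDC.
C2: P2 ⊕ 0xDC = 0x16; E(K, 0x16) = 0xF9.
C3: P3 ⊕ 0xF9 = 0x17; E(K, 0x17) = 0xFA.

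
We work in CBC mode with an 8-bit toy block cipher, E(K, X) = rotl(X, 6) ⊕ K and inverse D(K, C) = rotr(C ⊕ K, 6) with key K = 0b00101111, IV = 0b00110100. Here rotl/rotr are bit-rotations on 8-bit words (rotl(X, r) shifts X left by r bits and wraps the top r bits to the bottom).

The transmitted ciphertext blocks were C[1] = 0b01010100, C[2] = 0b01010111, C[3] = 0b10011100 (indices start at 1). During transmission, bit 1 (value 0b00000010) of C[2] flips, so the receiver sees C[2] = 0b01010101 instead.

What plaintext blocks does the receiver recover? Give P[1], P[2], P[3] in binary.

CBC decryption: P_i = D(K, C_i) ⊕ C_{i−1}, with C_{0} = IV.
Only C[2] changed, to 0b01010101. In CBC, a change in C_i garbles P_i and flips the same bit in P_{i+1}. Decrypting the received ciphertext:
P[1]: D(K, 0b01010100) = 0b11101101; 0b11101101 ⊕ 0b00110100 = 0b11011001.
P[2]: D(K, 0b01010101) = 0b11101001; 0b11101001 ⊕ 0b01010100 = 0b10111101.
P[3]: D(K, 0b10011100) = 0b11001110; 0b11001110 ⊕ 0b01010101 = 0b10011011.
Blocks that differ from the original plaintext: P[2], P[3].

P[1] = 0b11011001, P[2] = 0b10111101, P[3] = 0b10011011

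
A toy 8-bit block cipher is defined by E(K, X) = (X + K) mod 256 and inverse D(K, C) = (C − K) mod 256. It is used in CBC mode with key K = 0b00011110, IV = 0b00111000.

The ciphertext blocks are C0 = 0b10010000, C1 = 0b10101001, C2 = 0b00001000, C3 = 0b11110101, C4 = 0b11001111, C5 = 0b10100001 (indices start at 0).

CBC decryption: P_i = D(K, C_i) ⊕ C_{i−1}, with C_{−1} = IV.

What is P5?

P5: D(K, 0b10100001) = 0b10000011; 0b10000011 ⊕ 0b11001111 = 0b01001100.

P5 = 0b01001100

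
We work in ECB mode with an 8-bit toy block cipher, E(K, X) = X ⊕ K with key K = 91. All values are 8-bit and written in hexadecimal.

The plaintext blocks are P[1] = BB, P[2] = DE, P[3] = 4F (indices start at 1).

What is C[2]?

ECB encryption: C_i = E(K, P_i).
C[2]: E(K, DE) = 4F.

C[2] = 4F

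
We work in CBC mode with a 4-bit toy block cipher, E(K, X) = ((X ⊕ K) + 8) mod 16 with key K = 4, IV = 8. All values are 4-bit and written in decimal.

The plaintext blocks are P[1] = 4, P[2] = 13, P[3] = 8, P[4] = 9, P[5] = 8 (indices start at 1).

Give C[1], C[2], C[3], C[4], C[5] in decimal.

C[1] = 0, C[2] = 1, C[3] = 5, C[4] = 0, C[5] = 4

CBC encryption: C_i = E(K, P_i ⊕ C_{i−1}), with C_{0} = IV.
C[1]: P[1] ⊕ 8 = 12; E(K, 12) = 0.
C[2]: P[2] ⊕ 0 = 13; E(K, 13) = 1.
C[3]: P[3] ⊕ 1 = 9; E(K, 9) = 5.
C[4]: P[4] ⊕ 5 = 12; E(K, 12) = 0.
C[5]: P[5] ⊕ 0 = 8; E(K, 8) = 4.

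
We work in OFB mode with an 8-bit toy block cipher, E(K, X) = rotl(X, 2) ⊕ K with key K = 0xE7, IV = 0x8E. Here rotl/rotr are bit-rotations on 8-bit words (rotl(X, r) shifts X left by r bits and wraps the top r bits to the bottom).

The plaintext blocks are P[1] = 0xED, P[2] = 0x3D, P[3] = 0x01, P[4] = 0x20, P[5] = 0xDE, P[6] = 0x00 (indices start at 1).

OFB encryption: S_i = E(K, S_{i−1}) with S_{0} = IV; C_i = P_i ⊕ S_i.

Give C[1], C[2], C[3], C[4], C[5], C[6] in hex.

C[1] = 0x30, C[2] = 0xAD, C[3] = 0xA4, C[4] = 0x51, C[5] = 0xFC, C[6] = 0x6F

C[1]: S = E(K, 0x8E) = 0xDD; 0xED ⊕ 0xDD = 0x30.
C[2]: S = E(K, 0xDD) = 0x90; 0x3D ⊕ 0x90 = 0xAD.
C[3]: S = E(K, 0x90) = 0xA5; 0x01 ⊕ 0xA5 = 0xA4.
C[4]: S = E(K, 0xA5) = 0x71; 0x20 ⊕ 0x71 = 0x51.
C[5]: S = E(K, 0x71) = 0x22; 0xDE ⊕ 0x22 = 0xFC.
C[6]: S = E(K, 0x22) = 0x6F; 0x00 ⊕ 0x6F = 0x6F.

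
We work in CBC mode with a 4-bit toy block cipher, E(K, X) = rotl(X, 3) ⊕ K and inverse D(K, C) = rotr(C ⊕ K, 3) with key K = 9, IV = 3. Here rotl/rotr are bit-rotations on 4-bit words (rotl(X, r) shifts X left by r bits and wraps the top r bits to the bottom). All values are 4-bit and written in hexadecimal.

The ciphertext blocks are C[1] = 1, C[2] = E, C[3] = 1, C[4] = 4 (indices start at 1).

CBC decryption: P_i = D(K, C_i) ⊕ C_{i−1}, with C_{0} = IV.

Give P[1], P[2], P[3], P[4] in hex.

P[1] = 2, P[2] = F, P[3] = F, P[4] = A

P[1]: D(K, 1) = 1; 1 ⊕ 3 = 2.
P[2]: D(K, E) = E; E ⊕ 1 = F.
P[3]: D(K, 1) = 1; 1 ⊕ E = F.
P[4]: D(K, 4) = B; B ⊕ 1 = A.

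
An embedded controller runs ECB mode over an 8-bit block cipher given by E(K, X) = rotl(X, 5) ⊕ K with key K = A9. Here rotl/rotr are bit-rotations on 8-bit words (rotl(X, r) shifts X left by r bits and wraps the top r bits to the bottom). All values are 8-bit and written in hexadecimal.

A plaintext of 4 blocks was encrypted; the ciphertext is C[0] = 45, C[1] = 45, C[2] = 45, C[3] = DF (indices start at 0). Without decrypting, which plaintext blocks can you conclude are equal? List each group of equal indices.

P[0] = P[1] = P[2]

ECB encrypts each block independently with the same key, so equal ciphertext blocks imply equal plaintext blocks.
C[0] = C[1] = C[2] = 45, so P[0] = P[1] = P[2].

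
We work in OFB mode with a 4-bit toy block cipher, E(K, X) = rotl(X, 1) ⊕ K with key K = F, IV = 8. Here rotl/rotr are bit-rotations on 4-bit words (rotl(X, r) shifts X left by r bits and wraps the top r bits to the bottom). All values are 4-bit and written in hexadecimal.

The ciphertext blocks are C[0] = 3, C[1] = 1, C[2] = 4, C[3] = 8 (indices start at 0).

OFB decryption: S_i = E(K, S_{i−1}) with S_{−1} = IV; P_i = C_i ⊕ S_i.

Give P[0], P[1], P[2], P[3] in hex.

P[0] = D, P[1] = 3, P[2] = F, P[3] = 0

P[0]: S = E(K, 8) = E; 3 ⊕ E = D.
P[1]: S = E(K, E) = 2; 1 ⊕ 2 = 3.
P[2]: S = E(K, 2) = B; 4 ⊕ B = F.
P[3]: S = E(K, B) = 8; 8 ⊕ 8 = 0.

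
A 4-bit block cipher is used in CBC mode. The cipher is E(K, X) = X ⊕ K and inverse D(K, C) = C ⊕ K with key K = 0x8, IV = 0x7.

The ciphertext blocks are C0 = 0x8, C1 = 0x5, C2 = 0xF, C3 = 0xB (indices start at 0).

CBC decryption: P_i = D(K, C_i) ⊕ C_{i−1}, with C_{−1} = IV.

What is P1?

P1: D(K, 0x5) = 0xD; 0xD ⊕ 0x8 = 0x5.

P1 = 0x5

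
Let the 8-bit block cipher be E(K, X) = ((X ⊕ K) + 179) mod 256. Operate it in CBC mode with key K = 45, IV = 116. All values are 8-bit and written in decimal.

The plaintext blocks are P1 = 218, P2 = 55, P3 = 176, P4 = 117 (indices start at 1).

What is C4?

CBC encryption: C_i = E(K, P_i ⊕ C_{i−1}), with C_{0} = IV.
C1: P1 ⊕ 116 = 174; E(K, 174) = 54.
C2: P2 ⊕ 54 = 1; E(K, 1) = 223.
C3: P3 ⊕ 223 = 111; E(K, 111) = 245.
C4: P4 ⊕ 245 = 128; E(K, 128) = 96.

C4 = 96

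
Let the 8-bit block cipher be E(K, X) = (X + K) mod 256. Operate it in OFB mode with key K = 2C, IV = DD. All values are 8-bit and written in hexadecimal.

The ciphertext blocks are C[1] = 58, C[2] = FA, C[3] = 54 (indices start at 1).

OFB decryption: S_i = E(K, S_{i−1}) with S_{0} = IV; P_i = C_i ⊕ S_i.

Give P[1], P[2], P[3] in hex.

P[1]: S = E(K, DD) = 09; 58 ⊕ 09 = 51.
P[2]: S = E(K, 09) = 35; FA ⊕ 35 = CF.
P[3]: S = E(K, 35) = 61; 54 ⊕ 61 = 35.

P[1] = 51, P[2] = CF, P[3] = 35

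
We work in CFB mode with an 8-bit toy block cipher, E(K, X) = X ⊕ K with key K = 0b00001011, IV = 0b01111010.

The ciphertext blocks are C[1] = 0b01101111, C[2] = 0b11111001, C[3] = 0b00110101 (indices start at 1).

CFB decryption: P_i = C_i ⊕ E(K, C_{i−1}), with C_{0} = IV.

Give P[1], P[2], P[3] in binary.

P[1] = 0b00011110, P[2] = 0b10011101, P[3] = 0b11000111

P[1]: E(K, 0b01111010) = 0b01110001; 0b01101111 ⊕ 0b01110001 = 0b00011110.
P[2]: E(K, 0b01101111) = 0b01100100; 0b11111001 ⊕ 0b01100100 = 0b10011101.
P[3]: E(K, 0b11111001) = 0b11110010; 0b00110101 ⊕ 0b11110010 = 0b11000111.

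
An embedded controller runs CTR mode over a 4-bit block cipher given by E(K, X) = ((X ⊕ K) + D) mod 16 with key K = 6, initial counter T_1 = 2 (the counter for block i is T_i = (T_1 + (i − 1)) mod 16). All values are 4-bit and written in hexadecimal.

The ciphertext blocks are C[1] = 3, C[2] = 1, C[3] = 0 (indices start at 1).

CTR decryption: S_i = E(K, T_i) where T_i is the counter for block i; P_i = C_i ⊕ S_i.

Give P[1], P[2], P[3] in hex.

P[1]: T = 2, S = E(K, T) = 1; 3 ⊕ 1 = 2.
P[2]: T = 3, S = E(K, T) = 2; 1 ⊕ 2 = 3.
P[3]: T = 4, S = E(K, T) = F; 0 ⊕ F = F.

P[1] = 2, P[2] = 3, P[3] = F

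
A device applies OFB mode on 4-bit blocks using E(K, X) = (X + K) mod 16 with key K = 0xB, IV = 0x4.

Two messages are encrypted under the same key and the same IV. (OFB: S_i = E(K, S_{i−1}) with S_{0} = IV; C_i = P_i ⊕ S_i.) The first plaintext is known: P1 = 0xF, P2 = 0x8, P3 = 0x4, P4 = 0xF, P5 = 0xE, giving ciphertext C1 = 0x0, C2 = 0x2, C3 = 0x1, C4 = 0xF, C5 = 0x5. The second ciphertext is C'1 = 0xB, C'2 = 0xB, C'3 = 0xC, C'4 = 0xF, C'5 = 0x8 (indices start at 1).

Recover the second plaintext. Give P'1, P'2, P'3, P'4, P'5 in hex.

P'1 = 0x4, P'2 = 0x1, P'3 = 0x9, P'4 = 0xF, P'5 = 0x3

In OFB with a reused IV, both messages share the same keystream S_i, so C_i ⊕ C'_i = P_i ⊕ P'_i and thus P'_i = P_i ⊕ C_i ⊕ C'_i.
P'1: 0xF ⊕ 0x0 ⊕ 0xB = 0x4.
P'2: 0x8 ⊕ 0x2 ⊕ 0xB = 0x1.
P'3: 0x4 ⊕ 0x1 ⊕ 0xC = 0x9.
P'4: 0xF ⊕ 0xF ⊕ 0xF = 0xF.
P'5: 0xE ⊕ 0x5 ⊕ 0x8 = 0x3.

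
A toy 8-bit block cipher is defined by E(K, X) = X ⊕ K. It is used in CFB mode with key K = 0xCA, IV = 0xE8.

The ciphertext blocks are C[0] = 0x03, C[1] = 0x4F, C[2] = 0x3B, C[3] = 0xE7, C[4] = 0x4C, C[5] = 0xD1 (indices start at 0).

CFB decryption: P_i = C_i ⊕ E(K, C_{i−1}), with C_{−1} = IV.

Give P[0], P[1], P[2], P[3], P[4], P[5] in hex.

P[0] = 0x21, P[1] = 0x86, P[2] = 0xBE, P[3] = 0x16, P[4] = 0x61, P[5] = 0x57

P[0]: E(K, 0xE8) = 0x22; 0x03 ⊕ 0x22 = 0x21.
P[1]: E(K, 0x03) = 0xC9; 0x4F ⊕ 0xC9 = 0x86.
P[2]: E(K, 0x4F) = 0x85; 0x3B ⊕ 0x85 = 0xBE.
P[3]: E(K, 0x3B) = 0xF1; 0xE7 ⊕ 0xF1 = 0x16.
P[4]: E(K, 0xE7) = 0x2D; 0x4C ⊕ 0x2D = 0x61.
P[5]: E(K, 0x4C) = 0x86; 0xD1 ⊕ 0x86 = 0x57.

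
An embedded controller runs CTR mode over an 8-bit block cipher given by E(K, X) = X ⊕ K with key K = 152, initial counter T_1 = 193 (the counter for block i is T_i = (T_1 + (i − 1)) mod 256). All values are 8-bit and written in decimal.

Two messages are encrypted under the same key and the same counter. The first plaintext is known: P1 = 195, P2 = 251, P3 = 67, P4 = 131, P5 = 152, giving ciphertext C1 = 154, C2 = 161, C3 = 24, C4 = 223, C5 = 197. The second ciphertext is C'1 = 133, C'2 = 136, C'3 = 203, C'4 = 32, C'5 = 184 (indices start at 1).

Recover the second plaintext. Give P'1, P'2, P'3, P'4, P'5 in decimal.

P'1 = 220, P'2 = 210, P'3 = 144, P'4 = 124, P'5 = 229

In CTR with a reused counter, both messages share the same keystream S_i, so C_i ⊕ C'_i = P_i ⊕ P'_i and thus P'_i = P_i ⊕ C_i ⊕ C'_i.
P'1: 195 ⊕ 154 ⊕ 133 = 220.
P'2: 251 ⊕ 161 ⊕ 136 = 210.
P'3: 67 ⊕ 24 ⊕ 203 = 144.
P'4: 131 ⊕ 223 ⊕ 32 = 124.
P'5: 152 ⊕ 197 ⊕ 184 = 229.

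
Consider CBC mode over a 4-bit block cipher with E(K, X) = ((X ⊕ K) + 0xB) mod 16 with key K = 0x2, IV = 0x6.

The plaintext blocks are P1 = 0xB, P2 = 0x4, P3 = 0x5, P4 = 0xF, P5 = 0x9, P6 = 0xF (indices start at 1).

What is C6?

CBC encryption: C_i = E(K, P_i ⊕ C_{i−1}), with C_{0} = IV.
C1: P1 ⊕ 0x6 = 0xD; E(K, 0xD) = 0xA.
C2: P2 ⊕ 0xA = 0xE; E(K, 0xE) = 0x7.
C3: P3 ⊕ 0x7 = 0x2; E(K, 0x2) = 0xB.
C4: P4 ⊕ 0xB = 0x4; E(K, 0x4) = 0x1.
C5: P5 ⊕ 0x1 = 0x8; E(K, 0x8) = 0x5.
C6: P6 ⊕ 0x5 = 0xA; E(K, 0xA) = 0x3.

C6 = 0x3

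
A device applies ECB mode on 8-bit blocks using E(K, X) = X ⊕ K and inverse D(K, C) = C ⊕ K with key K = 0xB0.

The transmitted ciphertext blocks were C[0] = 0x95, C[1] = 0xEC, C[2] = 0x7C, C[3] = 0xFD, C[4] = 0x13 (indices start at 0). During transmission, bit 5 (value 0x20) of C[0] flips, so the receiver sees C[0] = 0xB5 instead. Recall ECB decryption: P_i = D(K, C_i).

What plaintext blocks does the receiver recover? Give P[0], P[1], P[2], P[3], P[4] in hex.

Only C[0] changed, to 0xB5. In ECB, a change in C_i affects only P_i. Decrypting the received ciphertext:
P[0]: D(K, 0xB5) = 0x05.
P[1]: D(K, 0xEC) = 0x5C.
P[2]: D(K, 0x7C) = 0xCC.
P[3]: D(K, 0xFD) = 0x4D.
P[4]: D(K, 0x13) = 0xA3.
Blocks that differ from the original plaintext: P[0].

P[0] = 0x05, P[1] = 0x5C, P[2] = 0xCC, P[3] = 0x4D, P[4] = 0xA3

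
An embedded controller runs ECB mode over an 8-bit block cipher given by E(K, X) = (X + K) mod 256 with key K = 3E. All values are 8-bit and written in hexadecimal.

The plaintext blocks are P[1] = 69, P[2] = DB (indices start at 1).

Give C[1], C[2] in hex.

ECB encryption: C_i = E(K, P_i).
C[1]: E(K, 69) = A7.
C[2]: E(K, DB) = 19.

C[1] = A7, C[2] = 19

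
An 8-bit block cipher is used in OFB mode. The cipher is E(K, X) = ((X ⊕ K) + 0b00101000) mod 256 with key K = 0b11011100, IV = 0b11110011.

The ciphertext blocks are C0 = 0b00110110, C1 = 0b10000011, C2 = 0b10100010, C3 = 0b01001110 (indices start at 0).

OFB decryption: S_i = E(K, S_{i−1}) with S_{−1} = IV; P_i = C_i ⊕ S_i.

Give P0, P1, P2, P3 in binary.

P0 = 0b01100001, P1 = 0b00110000, P2 = 0b00110101, P3 = 0b00111101

P0: S = E(K, 0b11110011) = 0b01010111; 0b00110110 ⊕ 0b01010111 = 0b01100001.
P1: S = E(K, 0b01010111) = 0b10110011; 0b10000011 ⊕ 0b10110011 = 0b00110000.
P2: S = E(K, 0b10110011) = 0b10010111; 0b10100010 ⊕ 0b10010111 = 0b00110101.
P3: S = E(K, 0b10010111) = 0b01110011; 0b01001110 ⊕ 0b01110011 = 0b00111101.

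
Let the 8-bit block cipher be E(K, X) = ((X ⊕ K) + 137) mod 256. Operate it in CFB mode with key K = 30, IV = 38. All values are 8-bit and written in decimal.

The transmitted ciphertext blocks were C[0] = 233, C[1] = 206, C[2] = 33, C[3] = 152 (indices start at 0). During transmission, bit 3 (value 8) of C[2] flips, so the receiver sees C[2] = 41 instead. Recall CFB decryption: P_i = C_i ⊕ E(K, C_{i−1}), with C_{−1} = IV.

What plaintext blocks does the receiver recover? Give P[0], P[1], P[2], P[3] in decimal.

P[0] = 40, P[1] = 78, P[2] = 112, P[3] = 88

Only C[2] changed, to 41. In CFB, a change in C_i flips the same bit in P_i and garbles P_{i+1}. Decrypting the received ciphertext:
P[0]: E(K, 38) = 193; 233 ⊕ 193 = 40.
P[1]: E(K, 233) = 128; 206 ⊕ 128 = 78.
P[2]: E(K, 206) = 89; 41 ⊕ 89 = 112.
P[3]: E(K, 41) = 192; 152 ⊕ 192 = 88.
Blocks that differ from the original plaintext: P[2], P[3].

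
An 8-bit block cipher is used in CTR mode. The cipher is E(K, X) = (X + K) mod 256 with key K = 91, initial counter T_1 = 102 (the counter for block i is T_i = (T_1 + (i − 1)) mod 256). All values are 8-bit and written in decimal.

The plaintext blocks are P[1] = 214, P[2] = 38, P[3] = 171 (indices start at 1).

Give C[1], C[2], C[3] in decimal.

C[1] = 23, C[2] = 228, C[3] = 104

CTR encryption: S_i = E(K, T_i) where T_i is the counter for block i; C_i = P_i ⊕ S_i.
C[1]: T = 102, S = E(K, T) = 193; 214 ⊕ 193 = 23.
C[2]: T = 103, S = E(K, T) = 194; 38 ⊕ 194 = 228.
C[3]: T = 104, S = E(K, T) = 195; 171 ⊕ 195 = 104.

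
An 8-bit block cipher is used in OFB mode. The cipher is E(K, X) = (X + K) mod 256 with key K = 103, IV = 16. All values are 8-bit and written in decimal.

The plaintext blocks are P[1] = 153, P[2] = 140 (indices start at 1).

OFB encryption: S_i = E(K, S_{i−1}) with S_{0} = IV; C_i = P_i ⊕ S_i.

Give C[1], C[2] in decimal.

C[1] = 238, C[2] = 82

C[1]: S = E(K, 16) = 119; 153 ⊕ 119 = 238.
C[2]: S = E(K, 119) = 222; 140 ⊕ 222 = 82.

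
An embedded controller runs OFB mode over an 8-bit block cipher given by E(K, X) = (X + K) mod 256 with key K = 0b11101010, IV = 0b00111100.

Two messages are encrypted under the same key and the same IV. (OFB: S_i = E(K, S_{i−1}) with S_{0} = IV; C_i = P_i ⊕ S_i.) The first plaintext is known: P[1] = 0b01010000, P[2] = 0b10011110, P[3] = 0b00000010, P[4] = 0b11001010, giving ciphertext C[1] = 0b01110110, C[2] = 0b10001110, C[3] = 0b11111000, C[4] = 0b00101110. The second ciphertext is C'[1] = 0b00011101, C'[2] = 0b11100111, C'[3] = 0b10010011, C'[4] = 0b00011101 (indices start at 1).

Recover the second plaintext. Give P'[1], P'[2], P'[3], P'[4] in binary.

P'[1] = 0b00111011, P'[2] = 0b11110111, P'[3] = 0b01101001, P'[4] = 0b11111001

In OFB with a reused IV, both messages share the same keystream S_i, so C_i ⊕ C'_i = P_i ⊕ P'_i and thus P'_i = P_i ⊕ C_i ⊕ C'_i.
P'[1]: 0b01010000 ⊕ 0b01110110 ⊕ 0b00011101 = 0b00111011.
P'[2]: 0b10011110 ⊕ 0b10001110 ⊕ 0b11100111 = 0b11110111.
P'[3]: 0b00000010 ⊕ 0b11111000 ⊕ 0b10010011 = 0b01101001.
P'[4]: 0b11001010 ⊕ 0b00101110 ⊕ 0b00011101 = 0b11111001.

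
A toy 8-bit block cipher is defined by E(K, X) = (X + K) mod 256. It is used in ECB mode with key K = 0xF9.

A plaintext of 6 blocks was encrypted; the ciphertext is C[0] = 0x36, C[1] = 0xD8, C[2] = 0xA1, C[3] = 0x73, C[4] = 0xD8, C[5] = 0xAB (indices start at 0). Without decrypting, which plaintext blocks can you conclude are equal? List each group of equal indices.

ECB encrypts each block independently with the same key, so equal ciphertext blocks imply equal plaintext blocks.
C[1] = C[4] = 0xD8, so P[1] = P[4].

P[1] = P[4]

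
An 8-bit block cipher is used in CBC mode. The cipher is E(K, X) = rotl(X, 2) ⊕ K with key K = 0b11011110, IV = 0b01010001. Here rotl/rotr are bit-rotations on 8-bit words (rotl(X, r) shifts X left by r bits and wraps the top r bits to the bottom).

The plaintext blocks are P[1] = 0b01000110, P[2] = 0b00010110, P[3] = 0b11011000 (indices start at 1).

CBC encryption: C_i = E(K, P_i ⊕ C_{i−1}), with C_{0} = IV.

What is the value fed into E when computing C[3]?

C[1]: P[1] ⊕ 0b01010001 = 0b00010111; E(K, 0b00010111) = 0b10000010.
C[2]: P[2] ⊕ 0b10000010 = 0b10010100; E(K, 0b10010100) = 0b10001100.
C[3]: P[3] ⊕ 0b10001100 = 0b01010100; E(K, 0b01010100) = 0b10001111.
So the input to E for block [3] is 0b01010100.

0b01010100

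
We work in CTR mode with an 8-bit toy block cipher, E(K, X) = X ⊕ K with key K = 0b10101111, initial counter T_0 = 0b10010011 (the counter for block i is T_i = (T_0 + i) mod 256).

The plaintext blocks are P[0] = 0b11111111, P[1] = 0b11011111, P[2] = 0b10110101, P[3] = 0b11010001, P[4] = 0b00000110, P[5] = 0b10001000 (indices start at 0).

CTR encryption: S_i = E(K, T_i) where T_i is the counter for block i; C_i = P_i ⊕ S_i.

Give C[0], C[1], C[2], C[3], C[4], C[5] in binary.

C[0]: T = 0b10010011, S = E(K, T) = 0b00111100; 0b11111111 ⊕ 0b00111100 = 0b11000011.
C[1]: T = 0b10010100, S = E(K, T) = 0b00111011; 0b11011111 ⊕ 0b00111011 = 0b11100100.
C[2]: T = 0b10010101, S = E(K, T) = 0b00111010; 0b10110101 ⊕ 0b00111010 = 0b10001111.
C[3]: T = 0b10010110, S = E(K, T) = 0b00111001; 0b11010001 ⊕ 0b00111001 = 0b11101000.
C[4]: T = 0b10010111, S = E(K, T) = 0b00111000; 0b00000110 ⊕ 0b00111000 = 0b00111110.
C[5]: T = 0b10011000, S = E(K, T) = 0b00110111; 0b10001000 ⊕ 0b00110111 = 0b10111111.

C[0] = 0b11000011, C[1] = 0b11100100, C[2] = 0b10001111, C[3] = 0b11101000, C[4] = 0b00111110, C[5] = 0b10111111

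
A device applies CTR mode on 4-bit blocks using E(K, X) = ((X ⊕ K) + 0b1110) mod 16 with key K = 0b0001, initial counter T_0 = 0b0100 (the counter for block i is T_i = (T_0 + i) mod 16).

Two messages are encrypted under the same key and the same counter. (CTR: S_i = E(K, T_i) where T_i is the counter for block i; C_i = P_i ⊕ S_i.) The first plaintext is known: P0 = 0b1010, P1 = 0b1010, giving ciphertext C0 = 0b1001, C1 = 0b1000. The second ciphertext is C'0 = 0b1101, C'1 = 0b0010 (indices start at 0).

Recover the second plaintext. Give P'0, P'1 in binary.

P'0 = 0b1110, P'1 = 0b0000

In CTR with a reused counter, both messages share the same keystream S_i, so C_i ⊕ C'_i = P_i ⊕ P'_i and thus P'_i = P_i ⊕ C_i ⊕ C'_i.
P'0: 0b1010 ⊕ 0b1001 ⊕ 0b1101 = 0b1110.
P'1: 0b1010 ⊕ 0b1000 ⊕ 0b0010 = 0b0000.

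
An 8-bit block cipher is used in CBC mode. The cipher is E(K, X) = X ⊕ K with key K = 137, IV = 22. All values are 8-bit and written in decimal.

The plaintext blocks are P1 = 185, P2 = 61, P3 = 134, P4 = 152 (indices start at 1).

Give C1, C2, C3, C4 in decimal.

C1 = 38, C2 = 146, C3 = 157, C4 = 140

CBC encryption: C_i = E(K, P_i ⊕ C_{i−1}), with C_{0} = IV.
C1: P1 ⊕ 22 = 175; E(K, 175) = 38.
C2: P2 ⊕ 38 = 27; E(K, 27) = 146.
C3: P3 ⊕ 146 = 20; E(K, 20) = 157.
C4: P4 ⊕ 157 = 5; E(K, 5) = 140.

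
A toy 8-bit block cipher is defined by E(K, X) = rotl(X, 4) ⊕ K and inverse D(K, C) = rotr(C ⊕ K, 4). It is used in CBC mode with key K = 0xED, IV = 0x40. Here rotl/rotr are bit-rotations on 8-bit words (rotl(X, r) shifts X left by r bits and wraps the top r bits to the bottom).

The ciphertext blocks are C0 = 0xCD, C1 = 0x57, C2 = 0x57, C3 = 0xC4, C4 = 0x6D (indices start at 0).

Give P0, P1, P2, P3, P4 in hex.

P0 = 0x42, P1 = 0x66, P2 = 0xFC, P3 = 0xC5, P4 = 0xCC

CBC decryption: P_i = D(K, C_i) ⊕ C_{i−1}, with C_{−1} = IV.
P0: D(K, 0xCD) = 0x02; 0x02 ⊕ 0x40 = 0x42.
P1: D(K, 0x57) = 0xAB; 0xAB ⊕ 0xCD = 0x66.
P2: D(K, 0x57) = 0xAB; 0xAB ⊕ 0x57 = 0xFC.
P3: D(K, 0xC4) = 0x92; 0x92 ⊕ 0x57 = 0xC5.
P4: D(K, 0x6D) = 0x08; 0x08 ⊕ 0xC4 = 0xCC.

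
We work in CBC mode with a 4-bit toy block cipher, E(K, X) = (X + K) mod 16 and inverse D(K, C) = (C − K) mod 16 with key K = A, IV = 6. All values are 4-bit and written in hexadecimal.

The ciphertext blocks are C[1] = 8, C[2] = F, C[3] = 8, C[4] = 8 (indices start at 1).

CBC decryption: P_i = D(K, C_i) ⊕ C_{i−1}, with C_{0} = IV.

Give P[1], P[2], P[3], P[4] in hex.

P[1] = 8, P[2] = D, P[3] = 1, P[4] = 6

P[1]: D(K, 8) = E; E ⊕ 6 = 8.
P[2]: D(K, F) = 5; 5 ⊕ 8 = D.
P[3]: D(K, 8) = E; E ⊕ F = 1.
P[4]: D(K, 8) = E; E ⊕ 8 = 6.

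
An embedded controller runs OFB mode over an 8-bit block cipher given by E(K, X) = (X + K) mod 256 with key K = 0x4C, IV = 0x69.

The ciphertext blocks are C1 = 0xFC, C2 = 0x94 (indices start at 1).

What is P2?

OFB decryption: S_i = E(K, S_{i−1}) with S_{0} = IV; P_i = C_i ⊕ S_i.
P1: S = E(K, 0x69) = 0xB5; 0xFC ⊕ 0xB5 = 0x49.
P2: S = E(K, 0xB5) = 0x01; 0x94 ⊕ 0x01 = 0x95.

P2 = 0x95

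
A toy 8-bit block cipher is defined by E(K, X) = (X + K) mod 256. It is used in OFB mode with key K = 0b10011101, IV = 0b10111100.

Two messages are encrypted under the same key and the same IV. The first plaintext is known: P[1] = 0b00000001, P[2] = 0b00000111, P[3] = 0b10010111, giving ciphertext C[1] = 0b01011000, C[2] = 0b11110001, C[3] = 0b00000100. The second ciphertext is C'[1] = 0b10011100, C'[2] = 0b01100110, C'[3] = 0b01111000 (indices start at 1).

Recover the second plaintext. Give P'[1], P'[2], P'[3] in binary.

P'[1] = 0b11000101, P'[2] = 0b10010000, P'[3] = 0b11101011

In OFB with a reused IV, both messages share the same keystream S_i, so C_i ⊕ C'_i = P_i ⊕ P'_i and thus P'_i = P_i ⊕ C_i ⊕ C'_i.
P'[1]: 0b00000001 ⊕ 0b01011000 ⊕ 0b10011100 = 0b11000101.
P'[2]: 0b00000111 ⊕ 0b11110001 ⊕ 0b01100110 = 0b10010000.
P'[3]: 0b10010111 ⊕ 0b00000100 ⊕ 0b01111000 = 0b11101011.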